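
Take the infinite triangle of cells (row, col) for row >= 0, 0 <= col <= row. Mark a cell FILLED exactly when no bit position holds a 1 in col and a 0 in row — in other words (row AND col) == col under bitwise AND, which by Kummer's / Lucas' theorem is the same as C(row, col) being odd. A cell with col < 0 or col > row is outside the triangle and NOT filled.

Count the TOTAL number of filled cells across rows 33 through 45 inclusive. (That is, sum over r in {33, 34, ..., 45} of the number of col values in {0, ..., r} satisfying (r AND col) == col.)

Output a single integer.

Answer: 112

Derivation:
r33=100001 pc2: +4 =4
r34=100010 pc2: +4 =8
r35=100011 pc3: +8 =16
r36=100100 pc2: +4 =20
r37=100101 pc3: +8 =28
r38=100110 pc3: +8 =36
r39=100111 pc4: +16 =52
r40=101000 pc2: +4 =56
r41=101001 pc3: +8 =64
r42=101010 pc3: +8 =72
r43=101011 pc4: +16 =88
r44=101100 pc3: +8 =96
r45=101101 pc4: +16 =112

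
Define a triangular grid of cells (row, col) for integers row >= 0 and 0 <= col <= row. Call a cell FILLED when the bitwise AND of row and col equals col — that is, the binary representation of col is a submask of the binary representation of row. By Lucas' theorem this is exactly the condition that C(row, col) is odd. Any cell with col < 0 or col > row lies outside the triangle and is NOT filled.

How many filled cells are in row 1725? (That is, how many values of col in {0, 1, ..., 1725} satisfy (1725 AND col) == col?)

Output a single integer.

1725 in binary = 11010111101
popcount(1725) = number of 1-bits in 11010111101 = 8
A col c satisfies (1725 AND c) == c iff every set bit of c is also set in 1725; each of the 8 set bits of 1725 can independently be on or off in c.
count = 2^8 = 256

Answer: 256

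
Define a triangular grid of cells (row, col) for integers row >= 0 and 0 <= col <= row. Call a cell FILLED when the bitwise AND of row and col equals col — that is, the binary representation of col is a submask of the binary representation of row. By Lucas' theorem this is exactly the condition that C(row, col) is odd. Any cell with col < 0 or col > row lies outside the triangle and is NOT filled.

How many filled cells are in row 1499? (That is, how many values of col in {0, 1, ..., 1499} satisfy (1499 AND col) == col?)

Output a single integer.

Answer: 256

Derivation:
1499 in binary = 10111011011
popcount(1499) = number of 1-bits in 10111011011 = 8
A col c satisfies (1499 AND c) == c iff every set bit of c is also set in 1499; each of the 8 set bits of 1499 can independently be on or off in c.
count = 2^8 = 256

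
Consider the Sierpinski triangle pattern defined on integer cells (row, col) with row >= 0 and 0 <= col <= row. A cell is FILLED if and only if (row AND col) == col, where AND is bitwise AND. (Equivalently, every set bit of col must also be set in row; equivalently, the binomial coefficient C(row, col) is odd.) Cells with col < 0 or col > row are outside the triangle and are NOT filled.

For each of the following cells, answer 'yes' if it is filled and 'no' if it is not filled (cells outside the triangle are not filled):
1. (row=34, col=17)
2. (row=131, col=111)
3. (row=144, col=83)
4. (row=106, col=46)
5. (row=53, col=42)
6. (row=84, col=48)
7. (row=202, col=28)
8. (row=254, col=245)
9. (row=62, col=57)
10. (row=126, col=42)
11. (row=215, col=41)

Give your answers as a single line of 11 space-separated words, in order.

(34,17): row=0b100010, col=0b10001, row AND col = 0b0 = 0; 0 != 17 -> empty
(131,111): row=0b10000011, col=0b1101111, row AND col = 0b11 = 3; 3 != 111 -> empty
(144,83): row=0b10010000, col=0b1010011, row AND col = 0b10000 = 16; 16 != 83 -> empty
(106,46): row=0b1101010, col=0b101110, row AND col = 0b101010 = 42; 42 != 46 -> empty
(53,42): row=0b110101, col=0b101010, row AND col = 0b100000 = 32; 32 != 42 -> empty
(84,48): row=0b1010100, col=0b110000, row AND col = 0b10000 = 16; 16 != 48 -> empty
(202,28): row=0b11001010, col=0b11100, row AND col = 0b1000 = 8; 8 != 28 -> empty
(254,245): row=0b11111110, col=0b11110101, row AND col = 0b11110100 = 244; 244 != 245 -> empty
(62,57): row=0b111110, col=0b111001, row AND col = 0b111000 = 56; 56 != 57 -> empty
(126,42): row=0b1111110, col=0b101010, row AND col = 0b101010 = 42; 42 == 42 -> filled
(215,41): row=0b11010111, col=0b101001, row AND col = 0b1 = 1; 1 != 41 -> empty

Answer: no no no no no no no no no yes no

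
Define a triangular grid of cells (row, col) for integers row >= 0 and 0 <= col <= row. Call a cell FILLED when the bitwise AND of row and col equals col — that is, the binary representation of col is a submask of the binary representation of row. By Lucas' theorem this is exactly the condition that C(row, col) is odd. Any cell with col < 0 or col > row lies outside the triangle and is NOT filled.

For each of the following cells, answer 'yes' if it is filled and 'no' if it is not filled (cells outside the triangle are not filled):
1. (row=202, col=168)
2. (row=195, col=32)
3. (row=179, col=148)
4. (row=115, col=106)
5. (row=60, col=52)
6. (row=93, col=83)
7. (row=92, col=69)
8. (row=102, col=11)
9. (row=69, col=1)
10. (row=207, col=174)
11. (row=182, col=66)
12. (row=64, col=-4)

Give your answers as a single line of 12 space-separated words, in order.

Answer: no no no no yes no no no yes no no no

Derivation:
(202,168): row=0b11001010, col=0b10101000, row AND col = 0b10001000 = 136; 136 != 168 -> empty
(195,32): row=0b11000011, col=0b100000, row AND col = 0b0 = 0; 0 != 32 -> empty
(179,148): row=0b10110011, col=0b10010100, row AND col = 0b10010000 = 144; 144 != 148 -> empty
(115,106): row=0b1110011, col=0b1101010, row AND col = 0b1100010 = 98; 98 != 106 -> empty
(60,52): row=0b111100, col=0b110100, row AND col = 0b110100 = 52; 52 == 52 -> filled
(93,83): row=0b1011101, col=0b1010011, row AND col = 0b1010001 = 81; 81 != 83 -> empty
(92,69): row=0b1011100, col=0b1000101, row AND col = 0b1000100 = 68; 68 != 69 -> empty
(102,11): row=0b1100110, col=0b1011, row AND col = 0b10 = 2; 2 != 11 -> empty
(69,1): row=0b1000101, col=0b1, row AND col = 0b1 = 1; 1 == 1 -> filled
(207,174): row=0b11001111, col=0b10101110, row AND col = 0b10001110 = 142; 142 != 174 -> empty
(182,66): row=0b10110110, col=0b1000010, row AND col = 0b10 = 2; 2 != 66 -> empty
(64,-4): col outside [0, 64] -> not filled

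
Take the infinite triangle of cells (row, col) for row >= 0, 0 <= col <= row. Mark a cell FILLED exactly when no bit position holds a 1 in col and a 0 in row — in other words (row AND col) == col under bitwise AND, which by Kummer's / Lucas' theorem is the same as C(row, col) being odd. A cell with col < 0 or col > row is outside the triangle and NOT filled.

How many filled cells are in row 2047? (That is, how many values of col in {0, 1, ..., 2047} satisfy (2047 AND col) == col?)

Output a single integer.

2047 in binary = 11111111111
popcount(2047) = number of 1-bits in 11111111111 = 11
A col c satisfies (2047 AND c) == c iff every set bit of c is also set in 2047; each of the 11 set bits of 2047 can independently be on or off in c.
count = 2^11 = 2048

Answer: 2048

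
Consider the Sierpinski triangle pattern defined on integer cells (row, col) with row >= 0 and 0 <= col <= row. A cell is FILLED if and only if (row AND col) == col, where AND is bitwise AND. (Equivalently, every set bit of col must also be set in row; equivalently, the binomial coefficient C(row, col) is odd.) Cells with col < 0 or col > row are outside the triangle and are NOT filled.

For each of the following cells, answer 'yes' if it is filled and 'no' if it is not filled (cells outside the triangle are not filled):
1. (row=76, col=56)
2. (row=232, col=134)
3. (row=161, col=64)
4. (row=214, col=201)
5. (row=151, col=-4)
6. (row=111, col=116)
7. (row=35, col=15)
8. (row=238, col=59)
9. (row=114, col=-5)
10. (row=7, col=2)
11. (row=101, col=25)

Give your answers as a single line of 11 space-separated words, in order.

(76,56): row=0b1001100, col=0b111000, row AND col = 0b1000 = 8; 8 != 56 -> empty
(232,134): row=0b11101000, col=0b10000110, row AND col = 0b10000000 = 128; 128 != 134 -> empty
(161,64): row=0b10100001, col=0b1000000, row AND col = 0b0 = 0; 0 != 64 -> empty
(214,201): row=0b11010110, col=0b11001001, row AND col = 0b11000000 = 192; 192 != 201 -> empty
(151,-4): col outside [0, 151] -> not filled
(111,116): col outside [0, 111] -> not filled
(35,15): row=0b100011, col=0b1111, row AND col = 0b11 = 3; 3 != 15 -> empty
(238,59): row=0b11101110, col=0b111011, row AND col = 0b101010 = 42; 42 != 59 -> empty
(114,-5): col outside [0, 114] -> not filled
(7,2): row=0b111, col=0b10, row AND col = 0b10 = 2; 2 == 2 -> filled
(101,25): row=0b1100101, col=0b11001, row AND col = 0b1 = 1; 1 != 25 -> empty

Answer: no no no no no no no no no yes no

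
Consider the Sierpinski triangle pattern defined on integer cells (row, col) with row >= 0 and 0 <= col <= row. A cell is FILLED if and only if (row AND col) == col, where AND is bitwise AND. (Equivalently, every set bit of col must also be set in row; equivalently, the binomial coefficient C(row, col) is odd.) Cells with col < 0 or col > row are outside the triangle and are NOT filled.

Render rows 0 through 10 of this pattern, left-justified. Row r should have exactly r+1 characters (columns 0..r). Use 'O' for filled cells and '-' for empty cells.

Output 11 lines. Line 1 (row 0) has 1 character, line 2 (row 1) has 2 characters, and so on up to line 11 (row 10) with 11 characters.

r0=0: O
r1=1: OO
r2=10: O-O
r3=11: OOOO
r4=100: O---O
r5=101: OO--OO
r6=110: O-O-O-O
r7=111: OOOOOOOO
r8=1000: O-------O
r9=1001: OO------OO
r10=1010: O-O-----O-O

Answer: O
OO
O-O
OOOO
O---O
OO--OO
O-O-O-O
OOOOOOOO
O-------O
OO------OO
O-O-----O-O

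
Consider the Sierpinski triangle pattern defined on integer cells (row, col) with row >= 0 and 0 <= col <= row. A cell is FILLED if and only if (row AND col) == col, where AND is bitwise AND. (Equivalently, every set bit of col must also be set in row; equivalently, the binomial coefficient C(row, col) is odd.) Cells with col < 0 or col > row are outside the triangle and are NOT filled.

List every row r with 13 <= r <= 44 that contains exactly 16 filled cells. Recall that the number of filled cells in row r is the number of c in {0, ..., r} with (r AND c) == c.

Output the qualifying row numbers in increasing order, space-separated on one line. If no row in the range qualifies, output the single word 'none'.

Row r has 2^popcount(r) filled cells, so we need popcount(r) = log2(16) = 4.
Scan r = 13..44 and keep those with exactly 4 one-bits:
r=13=1101 popcount=3 -> skip
r=14=1110 popcount=3 -> skip
r=15=1111 popcount=4 -> KEEP
r=16=10000 popcount=1 -> skip
r=17=10001 popcount=2 -> skip
r=18=10010 popcount=2 -> skip
r=19=10011 popcount=3 -> skip
r=20=10100 popcount=2 -> skip
r=21=10101 popcount=3 -> skip
r=22=10110 popcount=3 -> skip
r=23=10111 popcount=4 -> KEEP
r=24=11000 popcount=2 -> skip
r=25=11001 popcount=3 -> skip
r=26=11010 popcount=3 -> skip
r=27=11011 popcount=4 -> KEEP
r=28=11100 popcount=3 -> skip
r=29=11101 popcount=4 -> KEEP
r=30=11110 popcount=4 -> KEEP
r=31=11111 popcount=5 -> skip
r=32=100000 popcount=1 -> skip
r=33=100001 popcount=2 -> skip
r=34=100010 popcount=2 -> skip
r=35=100011 popcount=3 -> skip
r=36=100100 popcount=2 -> skip
r=37=100101 popcount=3 -> skip
r=38=100110 popcount=3 -> skip
r=39=100111 popcount=4 -> KEEP
r=40=101000 popcount=2 -> skip
r=41=101001 popcount=3 -> skip
r=42=101010 popcount=3 -> skip
r=43=101011 popcount=4 -> KEEP
r=44=101100 popcount=3 -> skip
Kept rows: 15 23 27 29 30 39 43

Answer: 15 23 27 29 30 39 43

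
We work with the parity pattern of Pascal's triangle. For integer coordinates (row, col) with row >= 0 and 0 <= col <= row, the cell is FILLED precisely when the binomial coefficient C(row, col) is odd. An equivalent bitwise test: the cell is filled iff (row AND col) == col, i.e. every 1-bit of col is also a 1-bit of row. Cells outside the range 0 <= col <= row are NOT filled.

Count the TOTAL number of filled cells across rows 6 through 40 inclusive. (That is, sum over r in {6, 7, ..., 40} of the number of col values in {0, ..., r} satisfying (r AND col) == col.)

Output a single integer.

Answer: 286

Derivation:
r6=110 pc2: +4 =4
r7=111 pc3: +8 =12
r8=1000 pc1: +2 =14
r9=1001 pc2: +4 =18
r10=1010 pc2: +4 =22
r11=1011 pc3: +8 =30
r12=1100 pc2: +4 =34
r13=1101 pc3: +8 =42
r14=1110 pc3: +8 =50
r15=1111 pc4: +16 =66
r16=10000 pc1: +2 =68
r17=10001 pc2: +4 =72
r18=10010 pc2: +4 =76
r19=10011 pc3: +8 =84
r20=10100 pc2: +4 =88
r21=10101 pc3: +8 =96
r22=10110 pc3: +8 =104
r23=10111 pc4: +16 =120
r24=11000 pc2: +4 =124
r25=11001 pc3: +8 =132
r26=11010 pc3: +8 =140
r27=11011 pc4: +16 =156
r28=11100 pc3: +8 =164
r29=11101 pc4: +16 =180
r30=11110 pc4: +16 =196
r31=11111 pc5: +32 =228
r32=100000 pc1: +2 =230
r33=100001 pc2: +4 =234
r34=100010 pc2: +4 =238
r35=100011 pc3: +8 =246
r36=100100 pc2: +4 =250
r37=100101 pc3: +8 =258
r38=100110 pc3: +8 =266
r39=100111 pc4: +16 =282
r40=101000 pc2: +4 =286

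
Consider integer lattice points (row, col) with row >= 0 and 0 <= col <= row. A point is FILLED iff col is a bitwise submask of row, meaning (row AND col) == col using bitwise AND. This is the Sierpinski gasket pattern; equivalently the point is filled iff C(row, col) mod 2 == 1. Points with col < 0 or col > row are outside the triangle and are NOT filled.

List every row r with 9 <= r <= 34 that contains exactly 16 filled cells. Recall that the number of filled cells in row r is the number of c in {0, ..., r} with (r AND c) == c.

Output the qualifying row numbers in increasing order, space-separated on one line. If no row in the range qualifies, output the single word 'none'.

Answer: 15 23 27 29 30

Derivation:
Row r has 2^popcount(r) filled cells, so we need popcount(r) = log2(16) = 4.
Scan r = 9..34 and keep those with exactly 4 one-bits:
r=9=1001 popcount=2 -> skip
r=10=1010 popcount=2 -> skip
r=11=1011 popcount=3 -> skip
r=12=1100 popcount=2 -> skip
r=13=1101 popcount=3 -> skip
r=14=1110 popcount=3 -> skip
r=15=1111 popcount=4 -> KEEP
r=16=10000 popcount=1 -> skip
r=17=10001 popcount=2 -> skip
r=18=10010 popcount=2 -> skip
r=19=10011 popcount=3 -> skip
r=20=10100 popcount=2 -> skip
r=21=10101 popcount=3 -> skip
r=22=10110 popcount=3 -> skip
r=23=10111 popcount=4 -> KEEP
r=24=11000 popcount=2 -> skip
r=25=11001 popcount=3 -> skip
r=26=11010 popcount=3 -> skip
r=27=11011 popcount=4 -> KEEP
r=28=11100 popcount=3 -> skip
r=29=11101 popcount=4 -> KEEP
r=30=11110 popcount=4 -> KEEP
r=31=11111 popcount=5 -> skip
r=32=100000 popcount=1 -> skip
r=33=100001 popcount=2 -> skip
r=34=100010 popcount=2 -> skip
Kept rows: 15 23 27 29 30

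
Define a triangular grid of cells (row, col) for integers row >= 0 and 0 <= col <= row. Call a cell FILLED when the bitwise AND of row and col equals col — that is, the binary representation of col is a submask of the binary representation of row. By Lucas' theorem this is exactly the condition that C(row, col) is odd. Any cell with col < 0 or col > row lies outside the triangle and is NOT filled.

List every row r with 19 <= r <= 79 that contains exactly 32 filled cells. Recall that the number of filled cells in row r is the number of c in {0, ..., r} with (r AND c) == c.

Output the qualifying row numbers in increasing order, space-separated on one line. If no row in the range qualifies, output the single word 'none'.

Answer: 31 47 55 59 61 62 79

Derivation:
Row r has 2^popcount(r) filled cells, so we need popcount(r) = log2(32) = 5.
Scan r = 19..79 and keep those with exactly 5 one-bits:
r=19=10011 popcount=3 -> skip
r=20=10100 popcount=2 -> skip
r=21=10101 popcount=3 -> skip
r=22=10110 popcount=3 -> skip
r=23=10111 popcount=4 -> skip
r=24=11000 popcount=2 -> skip
r=25=11001 popcount=3 -> skip
r=26=11010 popcount=3 -> skip
r=27=11011 popcount=4 -> skip
r=28=11100 popcount=3 -> skip
r=29=11101 popcount=4 -> skip
r=30=11110 popcount=4 -> skip
r=31=11111 popcount=5 -> KEEP
r=32=100000 popcount=1 -> skip
r=33=100001 popcount=2 -> skip
r=34=100010 popcount=2 -> skip
r=35=100011 popcount=3 -> skip
r=36=100100 popcount=2 -> skip
r=37=100101 popcount=3 -> skip
r=38=100110 popcount=3 -> skip
r=39=100111 popcount=4 -> skip
r=40=101000 popcount=2 -> skip
r=41=101001 popcount=3 -> skip
r=42=101010 popcount=3 -> skip
r=43=101011 popcount=4 -> skip
r=44=101100 popcount=3 -> skip
r=45=101101 popcount=4 -> skip
r=46=101110 popcount=4 -> skip
r=47=101111 popcount=5 -> KEEP
r=48=110000 popcount=2 -> skip
r=49=110001 popcount=3 -> skip
r=50=110010 popcount=3 -> skip
r=51=110011 popcount=4 -> skip
r=52=110100 popcount=3 -> skip
r=53=110101 popcount=4 -> skip
r=54=110110 popcount=4 -> skip
r=55=110111 popcount=5 -> KEEP
r=56=111000 popcount=3 -> skip
r=57=111001 popcount=4 -> skip
r=58=111010 popcount=4 -> skip
r=59=111011 popcount=5 -> KEEP
r=60=111100 popcount=4 -> skip
r=61=111101 popcount=5 -> KEEP
r=62=111110 popcount=5 -> KEEP
r=63=111111 popcount=6 -> skip
r=64=1000000 popcount=1 -> skip
r=65=1000001 popcount=2 -> skip
r=66=1000010 popcount=2 -> skip
r=67=1000011 popcount=3 -> skip
r=68=1000100 popcount=2 -> skip
r=69=1000101 popcount=3 -> skip
r=70=1000110 popcount=3 -> skip
r=71=1000111 popcount=4 -> skip
r=72=1001000 popcount=2 -> skip
r=73=1001001 popcount=3 -> skip
r=74=1001010 popcount=3 -> skip
r=75=1001011 popcount=4 -> skip
r=76=1001100 popcount=3 -> skip
r=77=1001101 popcount=4 -> skip
r=78=1001110 popcount=4 -> skip
r=79=1001111 popcount=5 -> KEEP
Kept rows: 31 47 55 59 61 62 79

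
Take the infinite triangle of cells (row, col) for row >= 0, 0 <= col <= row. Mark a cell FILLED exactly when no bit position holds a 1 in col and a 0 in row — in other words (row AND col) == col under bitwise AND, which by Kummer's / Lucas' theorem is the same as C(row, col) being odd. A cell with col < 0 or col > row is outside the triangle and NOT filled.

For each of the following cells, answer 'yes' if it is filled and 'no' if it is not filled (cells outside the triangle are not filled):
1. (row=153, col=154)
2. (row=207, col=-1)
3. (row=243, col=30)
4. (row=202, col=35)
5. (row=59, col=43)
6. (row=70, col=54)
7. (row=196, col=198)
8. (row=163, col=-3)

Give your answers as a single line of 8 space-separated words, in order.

(153,154): col outside [0, 153] -> not filled
(207,-1): col outside [0, 207] -> not filled
(243,30): row=0b11110011, col=0b11110, row AND col = 0b10010 = 18; 18 != 30 -> empty
(202,35): row=0b11001010, col=0b100011, row AND col = 0b10 = 2; 2 != 35 -> empty
(59,43): row=0b111011, col=0b101011, row AND col = 0b101011 = 43; 43 == 43 -> filled
(70,54): row=0b1000110, col=0b110110, row AND col = 0b110 = 6; 6 != 54 -> empty
(196,198): col outside [0, 196] -> not filled
(163,-3): col outside [0, 163] -> not filled

Answer: no no no no yes no no no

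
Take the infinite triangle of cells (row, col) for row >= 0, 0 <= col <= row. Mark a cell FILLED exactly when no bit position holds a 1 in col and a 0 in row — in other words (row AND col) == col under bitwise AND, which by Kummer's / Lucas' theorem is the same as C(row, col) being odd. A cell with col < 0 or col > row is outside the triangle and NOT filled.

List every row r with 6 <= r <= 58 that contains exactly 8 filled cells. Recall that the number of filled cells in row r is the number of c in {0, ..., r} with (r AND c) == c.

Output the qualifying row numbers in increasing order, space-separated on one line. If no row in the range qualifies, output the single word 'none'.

Answer: 7 11 13 14 19 21 22 25 26 28 35 37 38 41 42 44 49 50 52 56

Derivation:
Row r has 2^popcount(r) filled cells, so we need popcount(r) = log2(8) = 3.
Scan r = 6..58 and keep those with exactly 3 one-bits:
r=6=110 popcount=2 -> skip
r=7=111 popcount=3 -> KEEP
r=8=1000 popcount=1 -> skip
r=9=1001 popcount=2 -> skip
r=10=1010 popcount=2 -> skip
r=11=1011 popcount=3 -> KEEP
r=12=1100 popcount=2 -> skip
r=13=1101 popcount=3 -> KEEP
r=14=1110 popcount=3 -> KEEP
r=15=1111 popcount=4 -> skip
r=16=10000 popcount=1 -> skip
r=17=10001 popcount=2 -> skip
r=18=10010 popcount=2 -> skip
r=19=10011 popcount=3 -> KEEP
r=20=10100 popcount=2 -> skip
r=21=10101 popcount=3 -> KEEP
r=22=10110 popcount=3 -> KEEP
r=23=10111 popcount=4 -> skip
r=24=11000 popcount=2 -> skip
r=25=11001 popcount=3 -> KEEP
r=26=11010 popcount=3 -> KEEP
r=27=11011 popcount=4 -> skip
r=28=11100 popcount=3 -> KEEP
r=29=11101 popcount=4 -> skip
r=30=11110 popcount=4 -> skip
r=31=11111 popcount=5 -> skip
r=32=100000 popcount=1 -> skip
r=33=100001 popcount=2 -> skip
r=34=100010 popcount=2 -> skip
r=35=100011 popcount=3 -> KEEP
r=36=100100 popcount=2 -> skip
r=37=100101 popcount=3 -> KEEP
r=38=100110 popcount=3 -> KEEP
r=39=100111 popcount=4 -> skip
r=40=101000 popcount=2 -> skip
r=41=101001 popcount=3 -> KEEP
r=42=101010 popcount=3 -> KEEP
r=43=101011 popcount=4 -> skip
r=44=101100 popcount=3 -> KEEP
r=45=101101 popcount=4 -> skip
r=46=101110 popcount=4 -> skip
r=47=101111 popcount=5 -> skip
r=48=110000 popcount=2 -> skip
r=49=110001 popcount=3 -> KEEP
r=50=110010 popcount=3 -> KEEP
r=51=110011 popcount=4 -> skip
r=52=110100 popcount=3 -> KEEP
r=53=110101 popcount=4 -> skip
r=54=110110 popcount=4 -> skip
r=55=110111 popcount=5 -> skip
r=56=111000 popcount=3 -> KEEP
r=57=111001 popcount=4 -> skip
r=58=111010 popcount=4 -> skip
Kept rows: 7 11 13 14 19 21 22 25 26 28 35 37 38 41 42 44 49 50 52 56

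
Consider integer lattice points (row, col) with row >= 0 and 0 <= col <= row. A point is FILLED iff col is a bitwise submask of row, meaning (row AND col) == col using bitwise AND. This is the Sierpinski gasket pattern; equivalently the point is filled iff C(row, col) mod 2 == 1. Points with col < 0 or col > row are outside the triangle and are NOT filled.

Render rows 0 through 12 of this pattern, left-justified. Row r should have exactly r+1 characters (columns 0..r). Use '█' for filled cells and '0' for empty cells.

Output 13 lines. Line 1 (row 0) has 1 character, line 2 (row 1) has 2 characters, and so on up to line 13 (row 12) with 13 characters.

r0=0: █
r1=1: ██
r2=10: █0█
r3=11: ████
r4=100: █000█
r5=101: ██00██
r6=110: █0█0█0█
r7=111: ████████
r8=1000: █0000000█
r9=1001: ██000000██
r10=1010: █0█00000█0█
r11=1011: ████0000████
r12=1100: █000█000█000█

Answer: █
██
█0█
████
█000█
██00██
█0█0█0█
████████
█0000000█
██000000██
█0█00000█0█
████0000████
█000█000█000█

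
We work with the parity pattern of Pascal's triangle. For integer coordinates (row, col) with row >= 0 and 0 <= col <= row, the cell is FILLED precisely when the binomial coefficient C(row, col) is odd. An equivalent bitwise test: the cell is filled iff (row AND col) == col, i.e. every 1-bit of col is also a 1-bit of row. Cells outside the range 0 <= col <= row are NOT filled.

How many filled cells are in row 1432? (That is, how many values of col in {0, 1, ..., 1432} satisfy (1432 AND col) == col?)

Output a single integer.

Answer: 32

Derivation:
1432 in binary = 10110011000
popcount(1432) = number of 1-bits in 10110011000 = 5
A col c satisfies (1432 AND c) == c iff every set bit of c is also set in 1432; each of the 5 set bits of 1432 can independently be on or off in c.
count = 2^5 = 32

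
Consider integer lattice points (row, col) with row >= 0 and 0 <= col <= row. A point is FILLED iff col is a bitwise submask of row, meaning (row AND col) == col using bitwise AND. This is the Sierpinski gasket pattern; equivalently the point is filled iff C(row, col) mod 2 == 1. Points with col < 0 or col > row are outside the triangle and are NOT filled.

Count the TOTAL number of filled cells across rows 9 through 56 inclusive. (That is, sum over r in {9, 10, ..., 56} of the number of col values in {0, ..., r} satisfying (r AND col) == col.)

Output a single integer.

Answer: 492

Derivation:
r9=1001 pc2: +4 =4
r10=1010 pc2: +4 =8
r11=1011 pc3: +8 =16
r12=1100 pc2: +4 =20
r13=1101 pc3: +8 =28
r14=1110 pc3: +8 =36
r15=1111 pc4: +16 =52
r16=10000 pc1: +2 =54
r17=10001 pc2: +4 =58
r18=10010 pc2: +4 =62
r19=10011 pc3: +8 =70
r20=10100 pc2: +4 =74
r21=10101 pc3: +8 =82
r22=10110 pc3: +8 =90
r23=10111 pc4: +16 =106
r24=11000 pc2: +4 =110
r25=11001 pc3: +8 =118
r26=11010 pc3: +8 =126
r27=11011 pc4: +16 =142
r28=11100 pc3: +8 =150
r29=11101 pc4: +16 =166
r30=11110 pc4: +16 =182
r31=11111 pc5: +32 =214
r32=100000 pc1: +2 =216
r33=100001 pc2: +4 =220
r34=100010 pc2: +4 =224
r35=100011 pc3: +8 =232
r36=100100 pc2: +4 =236
r37=100101 pc3: +8 =244
r38=100110 pc3: +8 =252
r39=100111 pc4: +16 =268
r40=101000 pc2: +4 =272
r41=101001 pc3: +8 =280
r42=101010 pc3: +8 =288
r43=101011 pc4: +16 =304
r44=101100 pc3: +8 =312
r45=101101 pc4: +16 =328
r46=101110 pc4: +16 =344
r47=101111 pc5: +32 =376
r48=110000 pc2: +4 =380
r49=110001 pc3: +8 =388
r50=110010 pc3: +8 =396
r51=110011 pc4: +16 =412
r52=110100 pc3: +8 =420
r53=110101 pc4: +16 =436
r54=110110 pc4: +16 =452
r55=110111 pc5: +32 =484
r56=111000 pc3: +8 =492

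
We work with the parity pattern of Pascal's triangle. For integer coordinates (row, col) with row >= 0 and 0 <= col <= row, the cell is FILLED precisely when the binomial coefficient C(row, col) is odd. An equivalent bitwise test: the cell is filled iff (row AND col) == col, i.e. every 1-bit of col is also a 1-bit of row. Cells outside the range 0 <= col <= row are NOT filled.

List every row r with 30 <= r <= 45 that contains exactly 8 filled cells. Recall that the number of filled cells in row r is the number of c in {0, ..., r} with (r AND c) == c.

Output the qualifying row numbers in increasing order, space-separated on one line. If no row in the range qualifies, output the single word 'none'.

Answer: 35 37 38 41 42 44

Derivation:
Row r has 2^popcount(r) filled cells, so we need popcount(r) = log2(8) = 3.
Scan r = 30..45 and keep those with exactly 3 one-bits:
r=30=11110 popcount=4 -> skip
r=31=11111 popcount=5 -> skip
r=32=100000 popcount=1 -> skip
r=33=100001 popcount=2 -> skip
r=34=100010 popcount=2 -> skip
r=35=100011 popcount=3 -> KEEP
r=36=100100 popcount=2 -> skip
r=37=100101 popcount=3 -> KEEP
r=38=100110 popcount=3 -> KEEP
r=39=100111 popcount=4 -> skip
r=40=101000 popcount=2 -> skip
r=41=101001 popcount=3 -> KEEP
r=42=101010 popcount=3 -> KEEP
r=43=101011 popcount=4 -> skip
r=44=101100 popcount=3 -> KEEP
r=45=101101 popcount=4 -> skip
Kept rows: 35 37 38 41 42 44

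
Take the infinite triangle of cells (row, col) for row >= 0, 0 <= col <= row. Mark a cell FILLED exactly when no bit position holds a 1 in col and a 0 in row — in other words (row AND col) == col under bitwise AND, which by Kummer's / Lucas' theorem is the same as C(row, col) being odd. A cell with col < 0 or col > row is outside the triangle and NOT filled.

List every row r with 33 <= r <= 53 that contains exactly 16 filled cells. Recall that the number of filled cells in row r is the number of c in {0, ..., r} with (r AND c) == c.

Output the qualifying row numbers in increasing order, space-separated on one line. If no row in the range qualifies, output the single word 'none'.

Answer: 39 43 45 46 51 53

Derivation:
Row r has 2^popcount(r) filled cells, so we need popcount(r) = log2(16) = 4.
Scan r = 33..53 and keep those with exactly 4 one-bits:
r=33=100001 popcount=2 -> skip
r=34=100010 popcount=2 -> skip
r=35=100011 popcount=3 -> skip
r=36=100100 popcount=2 -> skip
r=37=100101 popcount=3 -> skip
r=38=100110 popcount=3 -> skip
r=39=100111 popcount=4 -> KEEP
r=40=101000 popcount=2 -> skip
r=41=101001 popcount=3 -> skip
r=42=101010 popcount=3 -> skip
r=43=101011 popcount=4 -> KEEP
r=44=101100 popcount=3 -> skip
r=45=101101 popcount=4 -> KEEP
r=46=101110 popcount=4 -> KEEP
r=47=101111 popcount=5 -> skip
r=48=110000 popcount=2 -> skip
r=49=110001 popcount=3 -> skip
r=50=110010 popcount=3 -> skip
r=51=110011 popcount=4 -> KEEP
r=52=110100 popcount=3 -> skip
r=53=110101 popcount=4 -> KEEP
Kept rows: 39 43 45 46 51 53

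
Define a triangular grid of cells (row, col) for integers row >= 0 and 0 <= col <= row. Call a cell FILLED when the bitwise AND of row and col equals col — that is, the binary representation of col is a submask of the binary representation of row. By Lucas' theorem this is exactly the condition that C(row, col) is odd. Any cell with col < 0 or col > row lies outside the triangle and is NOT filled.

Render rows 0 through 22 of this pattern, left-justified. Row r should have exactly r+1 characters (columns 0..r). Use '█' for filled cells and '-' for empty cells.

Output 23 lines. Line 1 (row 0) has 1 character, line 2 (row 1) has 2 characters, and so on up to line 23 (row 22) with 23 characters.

Answer: █
██
█-█
████
█---█
██--██
█-█-█-█
████████
█-------█
██------██
█-█-----█-█
████----████
█---█---█---█
██--██--██--██
█-█-█-█-█-█-█-█
████████████████
█---------------█
██--------------██
█-█-------------█-█
████------------████
█---█-----------█---█
██--██----------██--██
█-█-█-█---------█-█-█-█

Derivation:
r0=0: █
r1=1: ██
r2=10: █-█
r3=11: ████
r4=100: █---█
r5=101: ██--██
r6=110: █-█-█-█
r7=111: ████████
r8=1000: █-------█
r9=1001: ██------██
r10=1010: █-█-----█-█
r11=1011: ████----████
r12=1100: █---█---█---█
r13=1101: ██--██--██--██
r14=1110: █-█-█-█-█-█-█-█
r15=1111: ████████████████
r16=10000: █---------------█
r17=10001: ██--------------██
r18=10010: █-█-------------█-█
r19=10011: ████------------████
r20=10100: █---█-----------█---█
r21=10101: ██--██----------██--██
r22=10110: █-█-█-█---------█-█-█-█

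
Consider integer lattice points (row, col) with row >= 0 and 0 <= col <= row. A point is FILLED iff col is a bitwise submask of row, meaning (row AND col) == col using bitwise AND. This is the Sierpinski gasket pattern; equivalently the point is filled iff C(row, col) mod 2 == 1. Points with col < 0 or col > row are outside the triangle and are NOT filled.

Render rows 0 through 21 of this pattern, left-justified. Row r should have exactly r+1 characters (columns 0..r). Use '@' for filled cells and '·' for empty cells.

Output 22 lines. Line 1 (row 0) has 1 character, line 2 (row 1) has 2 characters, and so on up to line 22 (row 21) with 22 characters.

r0=0: @
r1=1: @@
r2=10: @·@
r3=11: @@@@
r4=100: @···@
r5=101: @@··@@
r6=110: @·@·@·@
r7=111: @@@@@@@@
r8=1000: @·······@
r9=1001: @@······@@
r10=1010: @·@·····@·@
r11=1011: @@@@····@@@@
r12=1100: @···@···@···@
r13=1101: @@··@@··@@··@@
r14=1110: @·@·@·@·@·@·@·@
r15=1111: @@@@@@@@@@@@@@@@
r16=10000: @···············@
r17=10001: @@··············@@
r18=10010: @·@·············@·@
r19=10011: @@@@············@@@@
r20=10100: @···@···········@···@
r21=10101: @@··@@··········@@··@@

Answer: @
@@
@·@
@@@@
@···@
@@··@@
@·@·@·@
@@@@@@@@
@·······@
@@······@@
@·@·····@·@
@@@@····@@@@
@···@···@···@
@@··@@··@@··@@
@·@·@·@·@·@·@·@
@@@@@@@@@@@@@@@@
@···············@
@@··············@@
@·@·············@·@
@@@@············@@@@
@···@···········@···@
@@··@@··········@@··@@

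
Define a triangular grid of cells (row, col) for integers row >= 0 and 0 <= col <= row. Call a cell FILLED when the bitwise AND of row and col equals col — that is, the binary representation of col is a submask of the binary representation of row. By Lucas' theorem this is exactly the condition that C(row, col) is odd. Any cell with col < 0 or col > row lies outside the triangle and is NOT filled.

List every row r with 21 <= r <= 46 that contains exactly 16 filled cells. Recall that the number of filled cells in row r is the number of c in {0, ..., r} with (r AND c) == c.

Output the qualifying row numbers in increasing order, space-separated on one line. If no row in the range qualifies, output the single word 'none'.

Answer: 23 27 29 30 39 43 45 46

Derivation:
Row r has 2^popcount(r) filled cells, so we need popcount(r) = log2(16) = 4.
Scan r = 21..46 and keep those with exactly 4 one-bits:
r=21=10101 popcount=3 -> skip
r=22=10110 popcount=3 -> skip
r=23=10111 popcount=4 -> KEEP
r=24=11000 popcount=2 -> skip
r=25=11001 popcount=3 -> skip
r=26=11010 popcount=3 -> skip
r=27=11011 popcount=4 -> KEEP
r=28=11100 popcount=3 -> skip
r=29=11101 popcount=4 -> KEEP
r=30=11110 popcount=4 -> KEEP
r=31=11111 popcount=5 -> skip
r=32=100000 popcount=1 -> skip
r=33=100001 popcount=2 -> skip
r=34=100010 popcount=2 -> skip
r=35=100011 popcount=3 -> skip
r=36=100100 popcount=2 -> skip
r=37=100101 popcount=3 -> skip
r=38=100110 popcount=3 -> skip
r=39=100111 popcount=4 -> KEEP
r=40=101000 popcount=2 -> skip
r=41=101001 popcount=3 -> skip
r=42=101010 popcount=3 -> skip
r=43=101011 popcount=4 -> KEEP
r=44=101100 popcount=3 -> skip
r=45=101101 popcount=4 -> KEEP
r=46=101110 popcount=4 -> KEEP
Kept rows: 23 27 29 30 39 43 45 46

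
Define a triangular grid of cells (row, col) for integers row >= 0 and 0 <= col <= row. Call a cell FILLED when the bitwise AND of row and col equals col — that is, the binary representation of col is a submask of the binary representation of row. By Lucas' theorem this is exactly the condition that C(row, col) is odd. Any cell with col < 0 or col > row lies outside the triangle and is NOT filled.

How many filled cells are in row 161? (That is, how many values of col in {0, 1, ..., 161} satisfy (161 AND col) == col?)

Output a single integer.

161 in binary = 10100001
popcount(161) = number of 1-bits in 10100001 = 3
A col c satisfies (161 AND c) == c iff every set bit of c is also set in 161; each of the 3 set bits of 161 can independently be on or off in c.
count = 2^3 = 8

Answer: 8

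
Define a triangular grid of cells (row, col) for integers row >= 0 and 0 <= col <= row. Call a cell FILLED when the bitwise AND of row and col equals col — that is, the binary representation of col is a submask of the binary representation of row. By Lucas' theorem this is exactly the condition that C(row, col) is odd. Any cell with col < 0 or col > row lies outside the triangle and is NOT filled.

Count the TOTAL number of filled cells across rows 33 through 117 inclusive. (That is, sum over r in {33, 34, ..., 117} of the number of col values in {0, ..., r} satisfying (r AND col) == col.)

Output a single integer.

Answer: 1414

Derivation:
r33=100001 pc2: +4 =4
r34=100010 pc2: +4 =8
r35=100011 pc3: +8 =16
r36=100100 pc2: +4 =20
r37=100101 pc3: +8 =28
r38=100110 pc3: +8 =36
r39=100111 pc4: +16 =52
r40=101000 pc2: +4 =56
r41=101001 pc3: +8 =64
r42=101010 pc3: +8 =72
r43=101011 pc4: +16 =88
r44=101100 pc3: +8 =96
r45=101101 pc4: +16 =112
r46=101110 pc4: +16 =128
r47=101111 pc5: +32 =160
r48=110000 pc2: +4 =164
r49=110001 pc3: +8 =172
r50=110010 pc3: +8 =180
r51=110011 pc4: +16 =196
r52=110100 pc3: +8 =204
r53=110101 pc4: +16 =220
r54=110110 pc4: +16 =236
r55=110111 pc5: +32 =268
r56=111000 pc3: +8 =276
r57=111001 pc4: +16 =292
r58=111010 pc4: +16 =308
r59=111011 pc5: +32 =340
r60=111100 pc4: +16 =356
r61=111101 pc5: +32 =388
r62=111110 pc5: +32 =420
r63=111111 pc6: +64 =484
r64=1000000 pc1: +2 =486
r65=1000001 pc2: +4 =490
r66=1000010 pc2: +4 =494
r67=1000011 pc3: +8 =502
r68=1000100 pc2: +4 =506
r69=1000101 pc3: +8 =514
r70=1000110 pc3: +8 =522
r71=1000111 pc4: +16 =538
r72=1001000 pc2: +4 =542
r73=1001001 pc3: +8 =550
r74=1001010 pc3: +8 =558
r75=1001011 pc4: +16 =574
r76=1001100 pc3: +8 =582
r77=1001101 pc4: +16 =598
r78=1001110 pc4: +16 =614
r79=1001111 pc5: +32 =646
r80=1010000 pc2: +4 =650
r81=1010001 pc3: +8 =658
r82=1010010 pc3: +8 =666
r83=1010011 pc4: +16 =682
r84=1010100 pc3: +8 =690
r85=1010101 pc4: +16 =706
r86=1010110 pc4: +16 =722
r87=1010111 pc5: +32 =754
r88=1011000 pc3: +8 =762
r89=1011001 pc4: +16 =778
r90=1011010 pc4: +16 =794
r91=1011011 pc5: +32 =826
r92=1011100 pc4: +16 =842
r93=1011101 pc5: +32 =874
r94=1011110 pc5: +32 =906
r95=1011111 pc6: +64 =970
r96=1100000 pc2: +4 =974
r97=1100001 pc3: +8 =982
r98=1100010 pc3: +8 =990
r99=1100011 pc4: +16 =1006
r100=1100100 pc3: +8 =1014
r101=1100101 pc4: +16 =1030
r102=1100110 pc4: +16 =1046
r103=1100111 pc5: +32 =1078
r104=1101000 pc3: +8 =1086
r105=1101001 pc4: +16 =1102
r106=1101010 pc4: +16 =1118
r107=1101011 pc5: +32 =1150
r108=1101100 pc4: +16 =1166
r109=1101101 pc5: +32 =1198
r110=1101110 pc5: +32 =1230
r111=1101111 pc6: +64 =1294
r112=1110000 pc3: +8 =1302
r113=1110001 pc4: +16 =1318
r114=1110010 pc4: +16 =1334
r115=1110011 pc5: +32 =1366
r116=1110100 pc4: +16 =1382
r117=1110101 pc5: +32 =1414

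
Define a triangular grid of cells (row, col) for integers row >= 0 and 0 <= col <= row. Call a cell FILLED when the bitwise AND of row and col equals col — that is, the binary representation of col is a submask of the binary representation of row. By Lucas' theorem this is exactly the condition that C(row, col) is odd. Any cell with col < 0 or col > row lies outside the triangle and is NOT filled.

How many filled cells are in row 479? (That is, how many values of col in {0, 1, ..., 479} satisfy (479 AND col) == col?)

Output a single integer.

Answer: 256

Derivation:
479 in binary = 111011111
popcount(479) = number of 1-bits in 111011111 = 8
A col c satisfies (479 AND c) == c iff every set bit of c is also set in 479; each of the 8 set bits of 479 can independently be on or off in c.
count = 2^8 = 256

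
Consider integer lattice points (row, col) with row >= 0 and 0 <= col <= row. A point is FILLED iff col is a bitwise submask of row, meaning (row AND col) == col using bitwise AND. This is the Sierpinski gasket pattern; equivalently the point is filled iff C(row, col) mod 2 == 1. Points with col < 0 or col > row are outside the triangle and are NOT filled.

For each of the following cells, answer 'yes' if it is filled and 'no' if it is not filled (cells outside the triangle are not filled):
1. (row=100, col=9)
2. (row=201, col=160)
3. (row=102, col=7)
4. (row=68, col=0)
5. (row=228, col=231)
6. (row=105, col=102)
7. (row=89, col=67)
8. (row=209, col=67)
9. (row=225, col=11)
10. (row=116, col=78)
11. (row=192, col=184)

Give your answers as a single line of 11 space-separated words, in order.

Answer: no no no yes no no no no no no no

Derivation:
(100,9): row=0b1100100, col=0b1001, row AND col = 0b0 = 0; 0 != 9 -> empty
(201,160): row=0b11001001, col=0b10100000, row AND col = 0b10000000 = 128; 128 != 160 -> empty
(102,7): row=0b1100110, col=0b111, row AND col = 0b110 = 6; 6 != 7 -> empty
(68,0): row=0b1000100, col=0b0, row AND col = 0b0 = 0; 0 == 0 -> filled
(228,231): col outside [0, 228] -> not filled
(105,102): row=0b1101001, col=0b1100110, row AND col = 0b1100000 = 96; 96 != 102 -> empty
(89,67): row=0b1011001, col=0b1000011, row AND col = 0b1000001 = 65; 65 != 67 -> empty
(209,67): row=0b11010001, col=0b1000011, row AND col = 0b1000001 = 65; 65 != 67 -> empty
(225,11): row=0b11100001, col=0b1011, row AND col = 0b1 = 1; 1 != 11 -> empty
(116,78): row=0b1110100, col=0b1001110, row AND col = 0b1000100 = 68; 68 != 78 -> empty
(192,184): row=0b11000000, col=0b10111000, row AND col = 0b10000000 = 128; 128 != 184 -> empty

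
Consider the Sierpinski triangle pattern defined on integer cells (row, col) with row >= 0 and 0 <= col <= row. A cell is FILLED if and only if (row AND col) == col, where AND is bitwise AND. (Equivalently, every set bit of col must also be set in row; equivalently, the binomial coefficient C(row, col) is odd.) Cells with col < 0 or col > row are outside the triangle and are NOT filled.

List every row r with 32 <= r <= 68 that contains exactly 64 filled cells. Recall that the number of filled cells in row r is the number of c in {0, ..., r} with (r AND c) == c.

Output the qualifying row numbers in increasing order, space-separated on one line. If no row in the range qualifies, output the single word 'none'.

Row r has 2^popcount(r) filled cells, so we need popcount(r) = log2(64) = 6.
Scan r = 32..68 and keep those with exactly 6 one-bits:
r=32=100000 popcount=1 -> skip
r=33=100001 popcount=2 -> skip
r=34=100010 popcount=2 -> skip
r=35=100011 popcount=3 -> skip
r=36=100100 popcount=2 -> skip
r=37=100101 popcount=3 -> skip
r=38=100110 popcount=3 -> skip
r=39=100111 popcount=4 -> skip
r=40=101000 popcount=2 -> skip
r=41=101001 popcount=3 -> skip
r=42=101010 popcount=3 -> skip
r=43=101011 popcount=4 -> skip
r=44=101100 popcount=3 -> skip
r=45=101101 popcount=4 -> skip
r=46=101110 popcount=4 -> skip
r=47=101111 popcount=5 -> skip
r=48=110000 popcount=2 -> skip
r=49=110001 popcount=3 -> skip
r=50=110010 popcount=3 -> skip
r=51=110011 popcount=4 -> skip
r=52=110100 popcount=3 -> skip
r=53=110101 popcount=4 -> skip
r=54=110110 popcount=4 -> skip
r=55=110111 popcount=5 -> skip
r=56=111000 popcount=3 -> skip
r=57=111001 popcount=4 -> skip
r=58=111010 popcount=4 -> skip
r=59=111011 popcount=5 -> skip
r=60=111100 popcount=4 -> skip
r=61=111101 popcount=5 -> skip
r=62=111110 popcount=5 -> skip
r=63=111111 popcount=6 -> KEEP
r=64=1000000 popcount=1 -> skip
r=65=1000001 popcount=2 -> skip
r=66=1000010 popcount=2 -> skip
r=67=1000011 popcount=3 -> skip
r=68=1000100 popcount=2 -> skip
Kept rows: 63

Answer: 63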